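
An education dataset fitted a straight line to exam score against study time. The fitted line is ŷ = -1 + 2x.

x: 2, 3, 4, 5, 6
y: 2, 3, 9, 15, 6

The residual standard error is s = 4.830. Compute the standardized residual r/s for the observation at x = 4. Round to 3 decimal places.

ŷ = -1 + 2·4 = 7
r = 9 − 7 = 2
r/s = 2 / 4.830 = 0.414

0.414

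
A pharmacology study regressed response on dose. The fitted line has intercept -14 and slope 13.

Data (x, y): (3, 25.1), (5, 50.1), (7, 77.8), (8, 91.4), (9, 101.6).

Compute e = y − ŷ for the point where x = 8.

e = 1.4

ŷ = -14 + 13·8 = 90
e = 91.4 − 90 = 1.4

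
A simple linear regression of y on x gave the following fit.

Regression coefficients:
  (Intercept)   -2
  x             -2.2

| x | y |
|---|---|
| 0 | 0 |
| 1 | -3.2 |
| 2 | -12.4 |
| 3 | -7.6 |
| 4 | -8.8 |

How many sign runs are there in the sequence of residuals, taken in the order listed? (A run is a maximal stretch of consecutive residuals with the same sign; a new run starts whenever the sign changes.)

x=0: ŷ = -2 − 2.2·0 = -2; r = 0 − (-2) = 2
x=1: ŷ = -2 − 2.2·1 = -4.2; r = -3.2 − (-4.2) = 1
x=2: ŷ = -2 − 2.2·2 = -6.4; r = -12.4 − (-6.4) = -6
x=3: ŷ = -2 − 2.2·3 = -8.6; r = -7.6 − (-8.6) = 1
x=4: ŷ = -2 − 2.2·4 = -10.8; r = -8.8 − (-10.8) = 2
Signs: + + − + +
Runs: +×2, −×1, +×2 → 3

3 runs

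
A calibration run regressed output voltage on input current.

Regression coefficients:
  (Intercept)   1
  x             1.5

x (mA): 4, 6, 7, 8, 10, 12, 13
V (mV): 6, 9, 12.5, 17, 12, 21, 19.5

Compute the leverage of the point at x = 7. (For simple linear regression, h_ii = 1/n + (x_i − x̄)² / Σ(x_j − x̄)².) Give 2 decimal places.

x̄ = (4 + 6 + 7 + 8 + 10 + 12 + 13)/7 = 8.57143
Σ(x − x̄)² = 20.898 + 6.61224 + 2.46939 + 0.326531 + 2.04082 + 11.7551 + 19.6122 = 63.7143
h = 1/7 + (-1.57143)²/63.7143 = 0.142857 + 0.0387572 = 0.18

h = 0.18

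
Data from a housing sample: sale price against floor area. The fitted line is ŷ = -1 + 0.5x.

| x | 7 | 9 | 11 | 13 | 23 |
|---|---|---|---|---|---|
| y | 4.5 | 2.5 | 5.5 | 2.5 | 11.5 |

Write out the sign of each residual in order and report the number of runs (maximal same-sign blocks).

x=7: ŷ = -1 + 0.5·7 = 2.5; r = 4.5 − 2.5 = 2
x=9: ŷ = -1 + 0.5·9 = 3.5; r = 2.5 − 3.5 = -1
x=11: ŷ = -1 + 0.5·11 = 4.5; r = 5.5 − 4.5 = 1
x=13: ŷ = -1 + 0.5·13 = 5.5; r = 2.5 − 5.5 = -3
x=23: ŷ = -1 + 0.5·23 = 10.5; r = 11.5 − 10.5 = 1
Signs: + − + − +
Runs: +×1, −×1, +×1, −×1, +×1 → 5

5 runs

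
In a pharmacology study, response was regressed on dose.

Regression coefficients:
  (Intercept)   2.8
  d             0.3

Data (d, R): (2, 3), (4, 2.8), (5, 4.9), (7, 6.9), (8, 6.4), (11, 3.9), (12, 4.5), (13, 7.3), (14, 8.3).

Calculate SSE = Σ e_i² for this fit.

SSE = 17.9

d=2: ŷ = 2.8 + 0.3·2 = 3.4; e = 3 − 3.4 = -0.4
d=4: ŷ = 2.8 + 0.3·4 = 4; e = 2.8 − 4 = -1.2
d=5: ŷ = 2.8 + 0.3·5 = 4.3; e = 4.9 − 4.3 = 0.6
d=7: ŷ = 2.8 + 0.3·7 = 4.9; e = 6.9 − 4.9 = 2
d=8: ŷ = 2.8 + 0.3·8 = 5.2; e = 6.4 − 5.2 = 1.2
d=11: ŷ = 2.8 + 0.3·11 = 6.1; e = 3.9 − 6.1 = -2.2
d=12: ŷ = 2.8 + 0.3·12 = 6.4; e = 4.5 − 6.4 = -1.9
d=13: ŷ = 2.8 + 0.3·13 = 6.7; e = 7.3 − 6.7 = 0.6
d=14: ŷ = 2.8 + 0.3·14 = 7; e = 8.3 − 7 = 1.3
SSE = 0.16 + 1.44 + 0.36 + 4 + 1.44 + 4.84 + 3.61 + 0.36 + 1.69 = 17.9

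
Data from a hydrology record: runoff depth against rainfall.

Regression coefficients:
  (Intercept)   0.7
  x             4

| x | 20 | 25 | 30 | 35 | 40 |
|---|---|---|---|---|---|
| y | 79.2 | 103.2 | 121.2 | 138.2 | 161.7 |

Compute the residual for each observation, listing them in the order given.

x=20: ŷ = 0.7 + 4·20 = 80.7; e = 79.2 − 80.7 = -1.5
x=25: ŷ = 0.7 + 4·25 = 100.7; e = 103.2 − 100.7 = 2.5
x=30: ŷ = 0.7 + 4·30 = 120.7; e = 121.2 − 120.7 = 0.5
x=35: ŷ = 0.7 + 4·35 = 140.7; e = 138.2 − 140.7 = -2.5
x=40: ŷ = 0.7 + 4·40 = 160.7; e = 161.7 − 160.7 = 1

-1.5, 2.5, 0.5, -2.5, 1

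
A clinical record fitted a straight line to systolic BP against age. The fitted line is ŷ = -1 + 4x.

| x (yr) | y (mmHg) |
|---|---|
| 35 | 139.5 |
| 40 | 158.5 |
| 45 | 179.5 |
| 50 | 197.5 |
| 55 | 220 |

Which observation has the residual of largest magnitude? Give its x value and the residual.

x = 50, r = -1.5

x=35: ŷ = -1 + 4·35 = 139; r = 139.5 − 139 = 0.5
x=40: ŷ = -1 + 4·40 = 159; r = 158.5 − 159 = -0.5
x=45: ŷ = -1 + 4·45 = 179; r = 179.5 − 179 = 0.5
x=50: ŷ = -1 + 4·50 = 199; r = 197.5 − 199 = -1.5
x=55: ŷ = -1 + 4·55 = 219; r = 220 − 219 = 1
Largest |r| is 1.5 at x = 50, residual -1.5.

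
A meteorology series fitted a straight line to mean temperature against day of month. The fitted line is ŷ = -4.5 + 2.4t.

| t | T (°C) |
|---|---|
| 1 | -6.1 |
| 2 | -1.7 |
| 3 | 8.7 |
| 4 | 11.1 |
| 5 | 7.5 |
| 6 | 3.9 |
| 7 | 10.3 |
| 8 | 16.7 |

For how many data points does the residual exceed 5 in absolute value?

t=1: ŷ = -4.5 + 2.4·1 = -2.1; r = -6.1 − (-2.1) = -4
t=2: ŷ = -4.5 + 2.4·2 = 0.3; r = -1.7 − 0.3 = -2
t=3: ŷ = -4.5 + 2.4·3 = 2.7; r = 8.7 − 2.7 = 6
t=4: ŷ = -4.5 + 2.4·4 = 5.1; r = 11.1 − 5.1 = 6
t=5: ŷ = -4.5 + 2.4·5 = 7.5; r = 7.5 − 7.5 = 0
t=6: ŷ = -4.5 + 2.4·6 = 9.9; r = 3.9 − 9.9 = -6
t=7: ŷ = -4.5 + 2.4·7 = 12.3; r = 10.3 − 12.3 = -2
t=8: ŷ = -4.5 + 2.4·8 = 14.7; r = 16.7 − 14.7 = 2
|r| > 5: t=3 (|r|=6), t=4 (|r|=6), t=6 (|r|=6) → 3

3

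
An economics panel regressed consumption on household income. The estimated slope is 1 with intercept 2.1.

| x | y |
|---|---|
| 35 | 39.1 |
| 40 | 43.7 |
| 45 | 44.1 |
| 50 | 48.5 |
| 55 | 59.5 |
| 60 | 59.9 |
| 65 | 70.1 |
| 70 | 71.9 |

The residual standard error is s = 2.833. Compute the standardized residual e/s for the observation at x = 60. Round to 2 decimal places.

-0.78

ŷ = 2.1 + 60 = 62.1
e = 59.9 − 62.1 = -2.2
e/s = -2.2 / 2.833 = -0.78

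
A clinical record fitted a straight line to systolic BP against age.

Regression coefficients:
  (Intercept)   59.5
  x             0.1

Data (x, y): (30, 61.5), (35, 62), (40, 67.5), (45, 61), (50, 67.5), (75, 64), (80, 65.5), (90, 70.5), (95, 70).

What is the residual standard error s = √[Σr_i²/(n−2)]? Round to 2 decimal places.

s = 2.78

x=30: ŷ = 59.5 + 0.1·30 = 62.5; r = 61.5 − 62.5 = -1
x=35: ŷ = 59.5 + 0.1·35 = 63; r = 62 − 63 = -1
x=40: ŷ = 59.5 + 0.1·40 = 63.5; r = 67.5 − 63.5 = 4
x=45: ŷ = 59.5 + 0.1·45 = 64; r = 61 − 64 = -3
x=50: ŷ = 59.5 + 0.1·50 = 64.5; r = 67.5 − 64.5 = 3
x=75: ŷ = 59.5 + 0.1·75 = 67; r = 64 − 67 = -3
x=80: ŷ = 59.5 + 0.1·80 = 67.5; r = 65.5 − 67.5 = -2
x=90: ŷ = 59.5 + 0.1·90 = 68.5; r = 70.5 − 68.5 = 2
x=95: ŷ = 59.5 + 0.1·95 = 69; r = 70 − 69 = 1
SSE = 1 + 1 + 16 + 9 + 9 + 9 + 4 + 4 + 1 = 54
s = √(54/7) = √7.71429 ≈ 2.78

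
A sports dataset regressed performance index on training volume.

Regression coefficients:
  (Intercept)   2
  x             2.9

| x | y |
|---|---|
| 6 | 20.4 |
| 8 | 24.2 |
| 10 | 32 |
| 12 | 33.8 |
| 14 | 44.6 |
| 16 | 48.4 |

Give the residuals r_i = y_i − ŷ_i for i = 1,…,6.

1, -1, 1, -3, 2, 0

x=6: ŷ = 2 + 2.9·6 = 19.4; r = 20.4 − 19.4 = 1
x=8: ŷ = 2 + 2.9·8 = 25.2; r = 24.2 − 25.2 = -1
x=10: ŷ = 2 + 2.9·10 = 31; r = 32 − 31 = 1
x=12: ŷ = 2 + 2.9·12 = 36.8; r = 33.8 − 36.8 = -3
x=14: ŷ = 2 + 2.9·14 = 42.6; r = 44.6 − 42.6 = 2
x=16: ŷ = 2 + 2.9·16 = 48.4; r = 48.4 − 48.4 = 0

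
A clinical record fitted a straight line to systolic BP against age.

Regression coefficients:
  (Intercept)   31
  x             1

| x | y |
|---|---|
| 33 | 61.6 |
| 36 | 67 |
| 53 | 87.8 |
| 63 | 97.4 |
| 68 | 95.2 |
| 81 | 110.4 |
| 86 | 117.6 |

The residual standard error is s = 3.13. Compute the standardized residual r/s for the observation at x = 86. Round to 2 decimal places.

ŷ = 31 + 86 = 117
r = 117.6 − 117 = 0.6
r/s = 0.6 / 3.13 = 0.19

0.19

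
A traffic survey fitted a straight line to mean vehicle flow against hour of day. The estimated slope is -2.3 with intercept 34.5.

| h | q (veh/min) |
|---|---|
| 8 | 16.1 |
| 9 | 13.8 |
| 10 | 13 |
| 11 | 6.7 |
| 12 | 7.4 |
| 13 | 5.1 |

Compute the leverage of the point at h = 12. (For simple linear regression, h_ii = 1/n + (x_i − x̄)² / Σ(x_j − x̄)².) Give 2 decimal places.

h = 0.30

h̄ = (8 + 9 + 10 + 11 + 12 + 13)/6 = 10.5
Σ(h − h̄)² = 6.25 + 2.25 + 0.25 + 0.25 + 2.25 + 6.25 = 17.5
h = 1/6 + (1.5)²/17.5 = 0.166667 + 0.128571 = 0.30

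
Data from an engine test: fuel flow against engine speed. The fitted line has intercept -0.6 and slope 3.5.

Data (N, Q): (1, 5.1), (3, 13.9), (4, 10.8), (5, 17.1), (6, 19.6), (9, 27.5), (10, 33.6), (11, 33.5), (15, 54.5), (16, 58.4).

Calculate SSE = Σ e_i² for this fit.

N=1: ŷ = -0.6 + 3.5·1 = 2.9; e = 5.1 − 2.9 = 2.2
N=3: ŷ = -0.6 + 3.5·3 = 9.9; e = 13.9 − 9.9 = 4
N=4: ŷ = -0.6 + 3.5·4 = 13.4; e = 10.8 − 13.4 = -2.6
N=5: ŷ = -0.6 + 3.5·5 = 16.9; e = 17.1 − 16.9 = 0.2
N=6: ŷ = -0.6 + 3.5·6 = 20.4; e = 19.6 − 20.4 = -0.8
N=9: ŷ = -0.6 + 3.5·9 = 30.9; e = 27.5 − 30.9 = -3.4
N=10: ŷ = -0.6 + 3.5·10 = 34.4; e = 33.6 − 34.4 = -0.8
N=11: ŷ = -0.6 + 3.5·11 = 37.9; e = 33.5 − 37.9 = -4.4
N=15: ŷ = -0.6 + 3.5·15 = 51.9; e = 54.5 − 51.9 = 2.6
N=16: ŷ = -0.6 + 3.5·16 = 55.4; e = 58.4 − 55.4 = 3
SSE = 4.84 + 16 + 6.76 + 0.04 + 0.64 + 11.56 + 0.64 + 19.36 + 6.76 + 9 = 75.6

SSE = 75.6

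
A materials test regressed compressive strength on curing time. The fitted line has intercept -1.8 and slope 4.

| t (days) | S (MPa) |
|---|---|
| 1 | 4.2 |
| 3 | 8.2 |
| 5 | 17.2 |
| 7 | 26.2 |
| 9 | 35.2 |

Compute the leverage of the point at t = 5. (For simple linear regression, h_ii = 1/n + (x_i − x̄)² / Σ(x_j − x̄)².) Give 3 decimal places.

h = 0.200

t̄ = (1 + 3 + 5 + 7 + 9)/5 = 5
Σ(t − t̄)² = 16 + 4 + 0 + 4 + 16 = 40
h = 1/5 + (0)²/40 = 0.2 + 0 = 0.200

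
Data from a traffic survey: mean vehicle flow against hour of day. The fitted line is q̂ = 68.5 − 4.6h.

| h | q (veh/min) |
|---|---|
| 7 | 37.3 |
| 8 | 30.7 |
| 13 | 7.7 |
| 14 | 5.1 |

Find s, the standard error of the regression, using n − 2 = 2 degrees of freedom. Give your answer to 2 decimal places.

h=7: q̂ = 68.5 − 4.6·7 = 36.3; r = 37.3 − 36.3 = 1
h=8: q̂ = 68.5 − 4.6·8 = 31.7; r = 30.7 − 31.7 = -1
h=13: q̂ = 68.5 − 4.6·13 = 8.7; r = 7.7 − 8.7 = -1
h=14: q̂ = 68.5 − 4.6·14 = 4.1; r = 5.1 − 4.1 = 1
SSE = 1 + 1 + 1 + 1 = 4
s = √(4/2) = √2 ≈ 1.41

s = 1.41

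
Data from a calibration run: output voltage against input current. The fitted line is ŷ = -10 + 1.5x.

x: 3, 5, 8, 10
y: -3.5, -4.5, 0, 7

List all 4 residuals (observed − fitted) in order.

2, -2, -2, 2

x=3: ŷ = -10 + 1.5·3 = -5.5; e = -3.5 − (-5.5) = 2
x=5: ŷ = -10 + 1.5·5 = -2.5; e = -4.5 − (-2.5) = -2
x=8: ŷ = -10 + 1.5·8 = 2; e = 0 − 2 = -2
x=10: ŷ = -10 + 1.5·10 = 5; e = 7 − 5 = 2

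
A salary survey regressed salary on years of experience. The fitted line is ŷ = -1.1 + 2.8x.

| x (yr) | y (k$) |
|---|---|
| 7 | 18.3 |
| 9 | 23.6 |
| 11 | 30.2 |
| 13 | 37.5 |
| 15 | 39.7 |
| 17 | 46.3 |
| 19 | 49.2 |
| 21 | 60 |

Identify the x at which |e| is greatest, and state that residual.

x = 19, e = -2.9

x=7: ŷ = -1.1 + 2.8·7 = 18.5; e = 18.3 − 18.5 = -0.2
x=9: ŷ = -1.1 + 2.8·9 = 24.1; e = 23.6 − 24.1 = -0.5
x=11: ŷ = -1.1 + 2.8·11 = 29.7; e = 30.2 − 29.7 = 0.5
x=13: ŷ = -1.1 + 2.8·13 = 35.3; e = 37.5 − 35.3 = 2.2
x=15: ŷ = -1.1 + 2.8·15 = 40.9; e = 39.7 − 40.9 = -1.2
x=17: ŷ = -1.1 + 2.8·17 = 46.5; e = 46.3 − 46.5 = -0.2
x=19: ŷ = -1.1 + 2.8·19 = 52.1; e = 49.2 − 52.1 = -2.9
x=21: ŷ = -1.1 + 2.8·21 = 57.7; e = 60 − 57.7 = 2.3
Largest |e| is 2.9 at x = 19, residual -2.9.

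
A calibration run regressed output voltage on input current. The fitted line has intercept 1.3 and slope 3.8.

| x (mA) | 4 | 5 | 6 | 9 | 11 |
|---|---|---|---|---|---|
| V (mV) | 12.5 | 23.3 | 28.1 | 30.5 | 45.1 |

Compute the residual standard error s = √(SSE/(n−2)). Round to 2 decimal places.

s = 4.83

x=4: V̂ = 1.3 + 3.8·4 = 16.5; e = 12.5 − 16.5 = -4
x=5: V̂ = 1.3 + 3.8·5 = 20.3; e = 23.3 − 20.3 = 3
x=6: V̂ = 1.3 + 3.8·6 = 24.1; e = 28.1 − 24.1 = 4
x=9: V̂ = 1.3 + 3.8·9 = 35.5; e = 30.5 − 35.5 = -5
x=11: V̂ = 1.3 + 3.8·11 = 43.1; e = 45.1 − 43.1 = 2
SSE = 16 + 9 + 16 + 25 + 4 = 70
s = √(70/3) = √23.3333 ≈ 4.83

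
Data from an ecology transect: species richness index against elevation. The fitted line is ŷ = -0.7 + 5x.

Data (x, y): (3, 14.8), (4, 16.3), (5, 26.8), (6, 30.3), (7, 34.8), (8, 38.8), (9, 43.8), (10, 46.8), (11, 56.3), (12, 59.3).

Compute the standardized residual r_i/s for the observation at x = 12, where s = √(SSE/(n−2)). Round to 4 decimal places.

x=3: ŷ = -0.7 + 5·3 = 14.3; r = 14.8 − 14.3 = 0.5
x=4: ŷ = -0.7 + 5·4 = 19.3; r = 16.3 − 19.3 = -3
x=5: ŷ = -0.7 + 5·5 = 24.3; r = 26.8 − 24.3 = 2.5
x=6: ŷ = -0.7 + 5·6 = 29.3; r = 30.3 − 29.3 = 1
x=7: ŷ = -0.7 + 5·7 = 34.3; r = 34.8 − 34.3 = 0.5
x=8: ŷ = -0.7 + 5·8 = 39.3; r = 38.8 − 39.3 = -0.5
x=9: ŷ = -0.7 + 5·9 = 44.3; r = 43.8 − 44.3 = -0.5
x=10: ŷ = -0.7 + 5·10 = 49.3; r = 46.8 − 49.3 = -2.5
x=11: ŷ = -0.7 + 5·11 = 54.3; r = 56.3 − 54.3 = 2
x=12: ŷ = -0.7 + 5·12 = 59.3; r = 59.3 − 59.3 = 0
SSE = 0.25 + 9 + 6.25 + 1 + 0.25 + 0.25 + 0.25 + 6.25 + 4 + 0 = 27.5
s = √(27.5/8) = 1.85405
r/s = 0 / 1.85405 = 0.0000

0.0000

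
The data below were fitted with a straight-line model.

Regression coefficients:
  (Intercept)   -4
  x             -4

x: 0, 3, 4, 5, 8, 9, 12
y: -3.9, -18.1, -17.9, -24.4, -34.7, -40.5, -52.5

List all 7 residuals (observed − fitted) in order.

x=0: ŷ = -4 − 4·0 = -4; e = -3.9 − (-4) = 0.1
x=3: ŷ = -4 − 4·3 = -16; e = -18.1 − (-16) = -2.1
x=4: ŷ = -4 − 4·4 = -20; e = -17.9 − (-20) = 2.1
x=5: ŷ = -4 − 4·5 = -24; e = -24.4 − (-24) = -0.4
x=8: ŷ = -4 − 4·8 = -36; e = -34.7 − (-36) = 1.3
x=9: ŷ = -4 − 4·9 = -40; e = -40.5 − (-40) = -0.5
x=12: ŷ = -4 − 4·12 = -52; e = -52.5 − (-52) = -0.5

0.1, -2.1, 2.1, -0.4, 1.3, -0.5, -0.5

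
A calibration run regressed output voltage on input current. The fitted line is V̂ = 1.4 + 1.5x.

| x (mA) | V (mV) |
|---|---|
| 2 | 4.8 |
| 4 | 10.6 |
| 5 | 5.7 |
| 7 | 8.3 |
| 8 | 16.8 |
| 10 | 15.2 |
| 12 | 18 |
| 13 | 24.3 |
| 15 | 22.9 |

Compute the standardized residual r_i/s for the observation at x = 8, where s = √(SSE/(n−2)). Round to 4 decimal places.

x=2: V̂ = 1.4 + 1.5·2 = 4.4; r = 4.8 − 4.4 = 0.4
x=4: V̂ = 1.4 + 1.5·4 = 7.4; r = 10.6 − 7.4 = 3.2
x=5: V̂ = 1.4 + 1.5·5 = 8.9; r = 5.7 − 8.9 = -3.2
x=7: V̂ = 1.4 + 1.5·7 = 11.9; r = 8.3 − 11.9 = -3.6
x=8: V̂ = 1.4 + 1.5·8 = 13.4; r = 16.8 − 13.4 = 3.4
x=10: V̂ = 1.4 + 1.5·10 = 16.4; r = 15.2 − 16.4 = -1.2
x=12: V̂ = 1.4 + 1.5·12 = 19.4; r = 18 − 19.4 = -1.4
x=13: V̂ = 1.4 + 1.5·13 = 20.9; r = 24.3 − 20.9 = 3.4
x=15: V̂ = 1.4 + 1.5·15 = 23.9; r = 22.9 − 23.9 = -1
SSE = 0.16 + 10.24 + 10.24 + 12.96 + 11.56 + 1.44 + 1.96 + 11.56 + 1 = 61.12
s = √(61.12/7) = 2.9549
r/s = 3.4 / 2.9549 = 1.1506

1.1506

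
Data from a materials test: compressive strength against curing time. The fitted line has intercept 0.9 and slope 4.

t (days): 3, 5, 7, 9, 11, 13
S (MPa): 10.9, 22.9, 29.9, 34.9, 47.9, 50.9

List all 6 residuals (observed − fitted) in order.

t=3: ŷ = 0.9 + 4·3 = 12.9; r = 10.9 − 12.9 = -2
t=5: ŷ = 0.9 + 4·5 = 20.9; r = 22.9 − 20.9 = 2
t=7: ŷ = 0.9 + 4·7 = 28.9; r = 29.9 − 28.9 = 1
t=9: ŷ = 0.9 + 4·9 = 36.9; r = 34.9 − 36.9 = -2
t=11: ŷ = 0.9 + 4·11 = 44.9; r = 47.9 − 44.9 = 3
t=13: ŷ = 0.9 + 4·13 = 52.9; r = 50.9 − 52.9 = -2

-2, 2, 1, -2, 3, -2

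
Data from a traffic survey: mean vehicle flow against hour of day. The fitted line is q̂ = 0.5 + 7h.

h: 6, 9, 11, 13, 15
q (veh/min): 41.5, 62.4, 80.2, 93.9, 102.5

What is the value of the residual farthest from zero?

e = -3

h=6: q̂ = 0.5 + 7·6 = 42.5; e = 41.5 − 42.5 = -1
h=9: q̂ = 0.5 + 7·9 = 63.5; e = 62.4 − 63.5 = -1.1
h=11: q̂ = 0.5 + 7·11 = 77.5; e = 80.2 − 77.5 = 2.7
h=13: q̂ = 0.5 + 7·13 = 91.5; e = 93.9 − 91.5 = 2.4
h=15: q̂ = 0.5 + 7·15 = 105.5; e = 102.5 − 105.5 = -3
Largest |e| is 3 at h = 15, residual -3.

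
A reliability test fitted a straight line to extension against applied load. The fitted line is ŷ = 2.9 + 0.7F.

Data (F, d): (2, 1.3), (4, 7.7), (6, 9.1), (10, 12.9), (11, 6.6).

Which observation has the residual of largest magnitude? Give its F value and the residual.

F = 11, e = -4

F=2: ŷ = 2.9 + 0.7·2 = 4.3; e = 1.3 − 4.3 = -3
F=4: ŷ = 2.9 + 0.7·4 = 5.7; e = 7.7 − 5.7 = 2
F=6: ŷ = 2.9 + 0.7·6 = 7.1; e = 9.1 − 7.1 = 2
F=10: ŷ = 2.9 + 0.7·10 = 9.9; e = 12.9 − 9.9 = 3
F=11: ŷ = 2.9 + 0.7·11 = 10.6; e = 6.6 − 10.6 = -4
Largest |e| is 4 at F = 11, residual -4.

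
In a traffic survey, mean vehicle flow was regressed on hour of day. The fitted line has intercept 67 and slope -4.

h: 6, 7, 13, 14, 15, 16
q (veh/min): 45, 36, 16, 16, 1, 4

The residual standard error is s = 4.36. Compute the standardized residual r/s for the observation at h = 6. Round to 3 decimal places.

0.459

ŷ = 67 − 4·6 = 43
r = 45 − 43 = 2
r/s = 2 / 4.36 = 0.459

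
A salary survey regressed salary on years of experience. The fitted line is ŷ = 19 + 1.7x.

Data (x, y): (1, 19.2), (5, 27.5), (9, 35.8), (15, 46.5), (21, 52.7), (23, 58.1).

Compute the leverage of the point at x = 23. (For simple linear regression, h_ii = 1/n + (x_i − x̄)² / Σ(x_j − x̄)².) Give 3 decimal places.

h = 0.459

x̄ = (1 + 5 + 9 + 15 + 21 + 23)/6 = 12.3333
Σ(x − x̄)² = 128.444 + 53.7778 + 11.1111 + 7.11111 + 75.1111 + 113.778 = 389.333
h = 1/6 + (10.6667)²/389.333 = 0.166667 + 0.292237 = 0.459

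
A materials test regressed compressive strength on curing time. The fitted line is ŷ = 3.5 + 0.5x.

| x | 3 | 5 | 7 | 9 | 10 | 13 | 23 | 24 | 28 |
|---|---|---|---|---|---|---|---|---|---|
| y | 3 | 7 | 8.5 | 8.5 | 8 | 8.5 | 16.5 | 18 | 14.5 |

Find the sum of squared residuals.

x=3: ŷ = 3.5 + 0.5·3 = 5; e = 3 − 5 = -2
x=5: ŷ = 3.5 + 0.5·5 = 6; e = 7 − 6 = 1
x=7: ŷ = 3.5 + 0.5·7 = 7; e = 8.5 − 7 = 1.5
x=9: ŷ = 3.5 + 0.5·9 = 8; e = 8.5 − 8 = 0.5
x=10: ŷ = 3.5 + 0.5·10 = 8.5; e = 8 − 8.5 = -0.5
x=13: ŷ = 3.5 + 0.5·13 = 10; e = 8.5 − 10 = -1.5
x=23: ŷ = 3.5 + 0.5·23 = 15; e = 16.5 − 15 = 1.5
x=24: ŷ = 3.5 + 0.5·24 = 15.5; e = 18 − 15.5 = 2.5
x=28: ŷ = 3.5 + 0.5·28 = 17.5; e = 14.5 − 17.5 = -3
SSE = 4 + 1 + 2.25 + 0.25 + 0.25 + 2.25 + 2.25 + 6.25 + 9 = 27.5

SSE = 27.5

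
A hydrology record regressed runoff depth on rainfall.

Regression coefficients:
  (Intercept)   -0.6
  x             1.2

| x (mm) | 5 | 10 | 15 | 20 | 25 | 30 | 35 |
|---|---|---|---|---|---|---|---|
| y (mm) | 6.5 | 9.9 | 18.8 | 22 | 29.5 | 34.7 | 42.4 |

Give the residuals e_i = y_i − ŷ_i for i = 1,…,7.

x=5: ŷ = -0.6 + 1.2·5 = 5.4; e = 6.5 − 5.4 = 1.1
x=10: ŷ = -0.6 + 1.2·10 = 11.4; e = 9.9 − 11.4 = -1.5
x=15: ŷ = -0.6 + 1.2·15 = 17.4; e = 18.8 − 17.4 = 1.4
x=20: ŷ = -0.6 + 1.2·20 = 23.4; e = 22 − 23.4 = -1.4
x=25: ŷ = -0.6 + 1.2·25 = 29.4; e = 29.5 − 29.4 = 0.1
x=30: ŷ = -0.6 + 1.2·30 = 35.4; e = 34.7 − 35.4 = -0.7
x=35: ŷ = -0.6 + 1.2·35 = 41.4; e = 42.4 − 41.4 = 1

1.1, -1.5, 1.4, -1.4, 0.1, -0.7, 1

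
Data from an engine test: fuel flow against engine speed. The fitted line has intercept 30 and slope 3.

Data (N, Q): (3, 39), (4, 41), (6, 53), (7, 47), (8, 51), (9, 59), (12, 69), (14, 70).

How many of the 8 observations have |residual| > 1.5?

N=3: Q̂ = 30 + 3·3 = 39; e = 39 − 39 = 0
N=4: Q̂ = 30 + 3·4 = 42; e = 41 − 42 = -1
N=6: Q̂ = 30 + 3·6 = 48; e = 53 − 48 = 5
N=7: Q̂ = 30 + 3·7 = 51; e = 47 − 51 = -4
N=8: Q̂ = 30 + 3·8 = 54; e = 51 − 54 = -3
N=9: Q̂ = 30 + 3·9 = 57; e = 59 − 57 = 2
N=12: Q̂ = 30 + 3·12 = 66; e = 69 − 66 = 3
N=14: Q̂ = 30 + 3·14 = 72; e = 70 − 72 = -2
|e| > 1.5: N=6 (|e|=5), N=7 (|e|=4), N=8 (|e|=3), N=9 (|e|=2), N=12 (|e|=3), N=14 (|e|=2) → 6

6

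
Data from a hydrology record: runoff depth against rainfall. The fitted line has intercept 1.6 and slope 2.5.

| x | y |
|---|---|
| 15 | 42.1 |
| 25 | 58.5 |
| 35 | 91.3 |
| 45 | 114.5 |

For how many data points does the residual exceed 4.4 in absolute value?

1

x=15: ŷ = 1.6 + 2.5·15 = 39.1; e = 42.1 − 39.1 = 3
x=25: ŷ = 1.6 + 2.5·25 = 64.1; e = 58.5 − 64.1 = -5.6
x=35: ŷ = 1.6 + 2.5·35 = 89.1; e = 91.3 − 89.1 = 2.2
x=45: ŷ = 1.6 + 2.5·45 = 114.1; e = 114.5 − 114.1 = 0.4
|e| > 4.4: x=25 (|e|=5.6) → 1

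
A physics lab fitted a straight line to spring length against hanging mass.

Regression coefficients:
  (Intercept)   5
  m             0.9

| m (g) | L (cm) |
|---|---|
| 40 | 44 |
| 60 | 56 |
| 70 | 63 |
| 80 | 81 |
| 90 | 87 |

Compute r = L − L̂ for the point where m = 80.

r = 4

L̂ = 5 + 0.9·80 = 77
r = 81 − 77 = 4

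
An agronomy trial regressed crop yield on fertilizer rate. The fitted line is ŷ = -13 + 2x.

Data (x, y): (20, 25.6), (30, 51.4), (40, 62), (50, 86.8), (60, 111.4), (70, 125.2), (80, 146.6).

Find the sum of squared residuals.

SSE = 69.12

x=20: ŷ = -13 + 2·20 = 27; r = 25.6 − 27 = -1.4
x=30: ŷ = -13 + 2·30 = 47; r = 51.4 − 47 = 4.4
x=40: ŷ = -13 + 2·40 = 67; r = 62 − 67 = -5
x=50: ŷ = -13 + 2·50 = 87; r = 86.8 − 87 = -0.2
x=60: ŷ = -13 + 2·60 = 107; r = 111.4 − 107 = 4.4
x=70: ŷ = -13 + 2·70 = 127; r = 125.2 − 127 = -1.8
x=80: ŷ = -13 + 2·80 = 147; r = 146.6 − 147 = -0.4
SSE = 1.96 + 19.36 + 25 + 0.04 + 19.36 + 3.24 + 0.16 = 69.12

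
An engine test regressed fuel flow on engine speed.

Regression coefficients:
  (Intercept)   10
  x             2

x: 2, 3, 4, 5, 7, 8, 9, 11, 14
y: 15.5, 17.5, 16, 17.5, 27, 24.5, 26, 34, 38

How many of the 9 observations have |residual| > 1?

x=2: ŷ = 10 + 2·2 = 14; e = 15.5 − 14 = 1.5
x=3: ŷ = 10 + 2·3 = 16; e = 17.5 − 16 = 1.5
x=4: ŷ = 10 + 2·4 = 18; e = 16 − 18 = -2
x=5: ŷ = 10 + 2·5 = 20; e = 17.5 − 20 = -2.5
x=7: ŷ = 10 + 2·7 = 24; e = 27 − 24 = 3
x=8: ŷ = 10 + 2·8 = 26; e = 24.5 − 26 = -1.5
x=9: ŷ = 10 + 2·9 = 28; e = 26 − 28 = -2
x=11: ŷ = 10 + 2·11 = 32; e = 34 − 32 = 2
x=14: ŷ = 10 + 2·14 = 38; e = 38 − 38 = 0
|e| > 1: x=2 (|e|=1.5), x=3 (|e|=1.5), x=4 (|e|=2), x=5 (|e|=2.5), x=7 (|e|=3), x=8 (|e|=1.5), x=9 (|e|=2), x=11 (|e|=2) → 8

8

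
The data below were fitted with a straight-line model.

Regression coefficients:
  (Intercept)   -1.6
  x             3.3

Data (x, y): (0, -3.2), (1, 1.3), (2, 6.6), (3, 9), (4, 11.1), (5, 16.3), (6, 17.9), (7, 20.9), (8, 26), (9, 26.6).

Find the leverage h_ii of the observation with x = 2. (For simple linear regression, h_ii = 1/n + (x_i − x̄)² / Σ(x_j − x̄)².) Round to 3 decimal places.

x̄ = (0 + 1 + 2 + 3 + 4 + 5 + 6 + 7 + 8 + 9)/10 = 4.5
Σ(x − x̄)² = 20.25 + 12.25 + 6.25 + 2.25 + 0.25 + 0.25 + 2.25 + 6.25 + 12.25 + 20.25 = 82.5
h = 1/10 + (-2.5)²/82.5 = 0.1 + 0.0757576 = 0.176

h = 0.176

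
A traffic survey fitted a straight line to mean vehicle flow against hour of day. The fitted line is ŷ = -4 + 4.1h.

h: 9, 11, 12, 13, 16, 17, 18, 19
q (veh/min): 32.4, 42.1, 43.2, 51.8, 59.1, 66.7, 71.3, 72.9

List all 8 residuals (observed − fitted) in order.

h=9: ŷ = -4 + 4.1·9 = 32.9; r = 32.4 − 32.9 = -0.5
h=11: ŷ = -4 + 4.1·11 = 41.1; r = 42.1 − 41.1 = 1
h=12: ŷ = -4 + 4.1·12 = 45.2; r = 43.2 − 45.2 = -2
h=13: ŷ = -4 + 4.1·13 = 49.3; r = 51.8 − 49.3 = 2.5
h=16: ŷ = -4 + 4.1·16 = 61.6; r = 59.1 − 61.6 = -2.5
h=17: ŷ = -4 + 4.1·17 = 65.7; r = 66.7 − 65.7 = 1
h=18: ŷ = -4 + 4.1·18 = 69.8; r = 71.3 − 69.8 = 1.5
h=19: ŷ = -4 + 4.1·19 = 73.9; r = 72.9 − 73.9 = -1

-0.5, 1, -2, 2.5, -2.5, 1, 1.5, -1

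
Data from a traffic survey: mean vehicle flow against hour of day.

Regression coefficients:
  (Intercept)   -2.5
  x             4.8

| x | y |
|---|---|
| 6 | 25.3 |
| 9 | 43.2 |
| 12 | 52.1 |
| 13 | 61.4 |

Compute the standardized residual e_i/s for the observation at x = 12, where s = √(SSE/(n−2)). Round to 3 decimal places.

-0.986

x=6: ŷ = -2.5 + 4.8·6 = 26.3; e = 25.3 − 26.3 = -1
x=9: ŷ = -2.5 + 4.8·9 = 40.7; e = 43.2 − 40.7 = 2.5
x=12: ŷ = -2.5 + 4.8·12 = 55.1; e = 52.1 − 55.1 = -3
x=13: ŷ = -2.5 + 4.8·13 = 59.9; e = 61.4 − 59.9 = 1.5
SSE = 1 + 6.25 + 9 + 2.25 = 18.5
s = √(18.5/2) = 3.04138
e/s = -3 / 3.04138 = -0.986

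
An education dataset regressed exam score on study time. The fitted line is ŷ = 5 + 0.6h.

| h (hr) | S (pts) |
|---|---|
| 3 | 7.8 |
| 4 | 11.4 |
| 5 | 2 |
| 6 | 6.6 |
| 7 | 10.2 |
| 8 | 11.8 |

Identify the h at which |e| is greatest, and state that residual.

h=3: ŷ = 5 + 0.6·3 = 6.8; e = 7.8 − 6.8 = 1
h=4: ŷ = 5 + 0.6·4 = 7.4; e = 11.4 − 7.4 = 4
h=5: ŷ = 5 + 0.6·5 = 8; e = 2 − 8 = -6
h=6: ŷ = 5 + 0.6·6 = 8.6; e = 6.6 − 8.6 = -2
h=7: ŷ = 5 + 0.6·7 = 9.2; e = 10.2 − 9.2 = 1
h=8: ŷ = 5 + 0.6·8 = 9.8; e = 11.8 − 9.8 = 2
Largest |e| is 6 at h = 5, residual -6.

h = 5, e = -6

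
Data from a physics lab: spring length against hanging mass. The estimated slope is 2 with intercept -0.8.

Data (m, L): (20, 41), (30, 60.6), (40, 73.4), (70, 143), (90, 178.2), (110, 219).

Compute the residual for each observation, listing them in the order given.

1.8, 1.4, -5.8, 3.8, -1, -0.2

m=20: ŷ = -0.8 + 2·20 = 39.2; r = 41 − 39.2 = 1.8
m=30: ŷ = -0.8 + 2·30 = 59.2; r = 60.6 − 59.2 = 1.4
m=40: ŷ = -0.8 + 2·40 = 79.2; r = 73.4 − 79.2 = -5.8
m=70: ŷ = -0.8 + 2·70 = 139.2; r = 143 − 139.2 = 3.8
m=90: ŷ = -0.8 + 2·90 = 179.2; r = 178.2 − 179.2 = -1
m=110: ŷ = -0.8 + 2·110 = 219.2; r = 219 − 219.2 = -0.2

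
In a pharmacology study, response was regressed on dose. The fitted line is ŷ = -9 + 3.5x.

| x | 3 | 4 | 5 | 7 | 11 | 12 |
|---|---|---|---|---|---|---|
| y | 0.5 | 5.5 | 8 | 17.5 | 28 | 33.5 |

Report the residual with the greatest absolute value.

e = 2

x=3: ŷ = -9 + 3.5·3 = 1.5; e = 0.5 − 1.5 = -1
x=4: ŷ = -9 + 3.5·4 = 5; e = 5.5 − 5 = 0.5
x=5: ŷ = -9 + 3.5·5 = 8.5; e = 8 − 8.5 = -0.5
x=7: ŷ = -9 + 3.5·7 = 15.5; e = 17.5 − 15.5 = 2
x=11: ŷ = -9 + 3.5·11 = 29.5; e = 28 − 29.5 = -1.5
x=12: ŷ = -9 + 3.5·12 = 33; e = 33.5 − 33 = 0.5
Largest |e| is 2 at x = 7, residual 2.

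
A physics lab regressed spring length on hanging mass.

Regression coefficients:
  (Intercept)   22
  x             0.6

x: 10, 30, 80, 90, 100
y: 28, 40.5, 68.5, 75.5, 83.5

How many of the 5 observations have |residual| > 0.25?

4

x=10: ŷ = 22 + 0.6·10 = 28; r = 28 − 28 = 0
x=30: ŷ = 22 + 0.6·30 = 40; r = 40.5 − 40 = 0.5
x=80: ŷ = 22 + 0.6·80 = 70; r = 68.5 − 70 = -1.5
x=90: ŷ = 22 + 0.6·90 = 76; r = 75.5 − 76 = -0.5
x=100: ŷ = 22 + 0.6·100 = 82; r = 83.5 − 82 = 1.5
|r| > 0.25: x=30 (|r|=0.5), x=80 (|r|=1.5), x=90 (|r|=0.5), x=100 (|r|=1.5) → 4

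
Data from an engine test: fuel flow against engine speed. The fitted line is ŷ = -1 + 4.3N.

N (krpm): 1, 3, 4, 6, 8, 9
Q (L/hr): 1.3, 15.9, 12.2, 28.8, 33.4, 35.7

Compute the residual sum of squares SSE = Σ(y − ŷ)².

N=1: ŷ = -1 + 4.3·1 = 3.3; e = 1.3 − 3.3 = -2
N=3: ŷ = -1 + 4.3·3 = 11.9; e = 15.9 − 11.9 = 4
N=4: ŷ = -1 + 4.3·4 = 16.2; e = 12.2 − 16.2 = -4
N=6: ŷ = -1 + 4.3·6 = 24.8; e = 28.8 − 24.8 = 4
N=8: ŷ = -1 + 4.3·8 = 33.4; e = 33.4 − 33.4 = 0
N=9: ŷ = -1 + 4.3·9 = 37.7; e = 35.7 − 37.7 = -2
SSE = 4 + 16 + 16 + 16 + 0 + 4 = 56

SSE = 56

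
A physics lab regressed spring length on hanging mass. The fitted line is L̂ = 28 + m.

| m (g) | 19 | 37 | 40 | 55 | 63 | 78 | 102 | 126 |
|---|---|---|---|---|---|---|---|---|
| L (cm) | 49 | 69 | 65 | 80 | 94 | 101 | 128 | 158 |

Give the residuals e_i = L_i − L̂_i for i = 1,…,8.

m=19: L̂ = 28 + 19 = 47; e = 49 − 47 = 2
m=37: L̂ = 28 + 37 = 65; e = 69 − 65 = 4
m=40: L̂ = 28 + 40 = 68; e = 65 − 68 = -3
m=55: L̂ = 28 + 55 = 83; e = 80 − 83 = -3
m=63: L̂ = 28 + 63 = 91; e = 94 − 91 = 3
m=78: L̂ = 28 + 78 = 106; e = 101 − 106 = -5
m=102: L̂ = 28 + 102 = 130; e = 128 − 130 = -2
m=126: L̂ = 28 + 126 = 154; e = 158 − 154 = 4

2, 4, -3, -3, 3, -5, -2, 4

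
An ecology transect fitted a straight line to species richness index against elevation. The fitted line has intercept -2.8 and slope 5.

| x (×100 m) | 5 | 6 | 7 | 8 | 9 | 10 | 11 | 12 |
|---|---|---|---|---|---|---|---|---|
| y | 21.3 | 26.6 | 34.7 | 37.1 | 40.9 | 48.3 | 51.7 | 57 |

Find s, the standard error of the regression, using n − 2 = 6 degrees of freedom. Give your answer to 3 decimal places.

s = 1.330

x=5: ŷ = -2.8 + 5·5 = 22.2; r = 21.3 − 22.2 = -0.9
x=6: ŷ = -2.8 + 5·6 = 27.2; r = 26.6 − 27.2 = -0.6
x=7: ŷ = -2.8 + 5·7 = 32.2; r = 34.7 − 32.2 = 2.5
x=8: ŷ = -2.8 + 5·8 = 37.2; r = 37.1 − 37.2 = -0.1
x=9: ŷ = -2.8 + 5·9 = 42.2; r = 40.9 − 42.2 = -1.3
x=10: ŷ = -2.8 + 5·10 = 47.2; r = 48.3 − 47.2 = 1.1
x=11: ŷ = -2.8 + 5·11 = 52.2; r = 51.7 − 52.2 = -0.5
x=12: ŷ = -2.8 + 5·12 = 57.2; r = 57 − 57.2 = -0.2
SSE = 0.81 + 0.36 + 6.25 + 0.01 + 1.69 + 1.21 + 0.25 + 0.04 = 10.62
s = √(10.62/6) = √1.77 ≈ 1.330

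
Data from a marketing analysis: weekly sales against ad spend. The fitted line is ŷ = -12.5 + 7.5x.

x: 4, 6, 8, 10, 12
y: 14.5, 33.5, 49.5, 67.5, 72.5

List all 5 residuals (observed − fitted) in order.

x=4: ŷ = -12.5 + 7.5·4 = 17.5; e = 14.5 − 17.5 = -3
x=6: ŷ = -12.5 + 7.5·6 = 32.5; e = 33.5 − 32.5 = 1
x=8: ŷ = -12.5 + 7.5·8 = 47.5; e = 49.5 − 47.5 = 2
x=10: ŷ = -12.5 + 7.5·10 = 62.5; e = 67.5 − 62.5 = 5
x=12: ŷ = -12.5 + 7.5·12 = 77.5; e = 72.5 − 77.5 = -5

-3, 1, 2, 5, -5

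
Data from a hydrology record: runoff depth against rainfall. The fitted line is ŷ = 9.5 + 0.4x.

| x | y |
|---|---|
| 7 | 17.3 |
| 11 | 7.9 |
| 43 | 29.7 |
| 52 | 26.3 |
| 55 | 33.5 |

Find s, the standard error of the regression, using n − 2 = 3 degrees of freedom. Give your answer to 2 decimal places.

x=7: ŷ = 9.5 + 0.4·7 = 12.3; e = 17.3 − 12.3 = 5
x=11: ŷ = 9.5 + 0.4·11 = 13.9; e = 7.9 − 13.9 = -6
x=43: ŷ = 9.5 + 0.4·43 = 26.7; e = 29.7 − 26.7 = 3
x=52: ŷ = 9.5 + 0.4·52 = 30.3; e = 26.3 − 30.3 = -4
x=55: ŷ = 9.5 + 0.4·55 = 31.5; e = 33.5 − 31.5 = 2
SSE = 25 + 36 + 9 + 16 + 4 = 90
s = √(90/3) = √30 ≈ 5.48

s = 5.48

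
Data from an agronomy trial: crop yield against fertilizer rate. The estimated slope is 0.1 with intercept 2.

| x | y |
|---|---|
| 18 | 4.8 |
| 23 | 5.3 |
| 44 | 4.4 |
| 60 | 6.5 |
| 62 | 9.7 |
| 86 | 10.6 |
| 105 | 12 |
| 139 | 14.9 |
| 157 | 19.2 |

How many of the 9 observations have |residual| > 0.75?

7

x=18: ŷ = 2 + 0.1·18 = 3.8; r = 4.8 − 3.8 = 1
x=23: ŷ = 2 + 0.1·23 = 4.3; r = 5.3 − 4.3 = 1
x=44: ŷ = 2 + 0.1·44 = 6.4; r = 4.4 − 6.4 = -2
x=60: ŷ = 2 + 0.1·60 = 8; r = 6.5 − 8 = -1.5
x=62: ŷ = 2 + 0.1·62 = 8.2; r = 9.7 − 8.2 = 1.5
x=86: ŷ = 2 + 0.1·86 = 10.6; r = 10.6 − 10.6 = 0
x=105: ŷ = 2 + 0.1·105 = 12.5; r = 12 − 12.5 = -0.5
x=139: ŷ = 2 + 0.1·139 = 15.9; r = 14.9 − 15.9 = -1
x=157: ŷ = 2 + 0.1·157 = 17.7; r = 19.2 − 17.7 = 1.5
|r| > 0.75: x=18 (|r|=1), x=23 (|r|=1), x=44 (|r|=2), x=60 (|r|=1.5), x=62 (|r|=1.5), x=139 (|r|=1), x=157 (|r|=1.5) → 7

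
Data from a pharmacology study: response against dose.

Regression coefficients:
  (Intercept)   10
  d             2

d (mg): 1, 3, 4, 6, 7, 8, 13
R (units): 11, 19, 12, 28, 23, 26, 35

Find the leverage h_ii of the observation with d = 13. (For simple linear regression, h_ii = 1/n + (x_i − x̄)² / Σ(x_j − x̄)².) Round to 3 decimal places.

h = 0.675

d̄ = (1 + 3 + 4 + 6 + 7 + 8 + 13)/7 = 6
Σ(d − d̄)² = 25 + 9 + 4 + 0 + 1 + 4 + 49 = 92
h = 1/7 + (7)²/92 = 0.142857 + 0.532609 = 0.675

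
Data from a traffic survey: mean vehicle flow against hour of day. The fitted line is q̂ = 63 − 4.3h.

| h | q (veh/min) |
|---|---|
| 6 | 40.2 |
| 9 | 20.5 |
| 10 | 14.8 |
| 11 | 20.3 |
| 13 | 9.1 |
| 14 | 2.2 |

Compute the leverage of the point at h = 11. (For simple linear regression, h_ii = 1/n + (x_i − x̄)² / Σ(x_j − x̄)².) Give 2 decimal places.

h = 0.17

h̄ = (6 + 9 + 10 + 11 + 13 + 14)/6 = 10.5
Σ(h − h̄)² = 20.25 + 2.25 + 0.25 + 0.25 + 6.25 + 12.25 = 41.5
h = 1/6 + (0.5)²/41.5 = 0.166667 + 0.0060241 = 0.17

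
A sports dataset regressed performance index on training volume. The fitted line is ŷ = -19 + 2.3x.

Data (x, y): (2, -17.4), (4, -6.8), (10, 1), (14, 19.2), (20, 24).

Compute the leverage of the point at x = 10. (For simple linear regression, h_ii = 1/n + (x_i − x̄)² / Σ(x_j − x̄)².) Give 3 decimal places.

x̄ = (2 + 4 + 10 + 14 + 20)/5 = 10
Σ(x − x̄)² = 64 + 36 + 0 + 16 + 100 = 216
h = 1/5 + (0)²/216 = 0.2 + 0 = 0.200

h = 0.200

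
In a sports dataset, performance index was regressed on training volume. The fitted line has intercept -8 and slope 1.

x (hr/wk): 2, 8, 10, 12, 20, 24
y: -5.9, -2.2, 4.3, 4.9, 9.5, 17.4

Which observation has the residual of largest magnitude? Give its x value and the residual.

x=2: ŷ = -8 + 2 = -6; r = -5.9 − (-6) = 0.1
x=8: ŷ = -8 + 8 = 0; r = -2.2 − 0 = -2.2
x=10: ŷ = -8 + 10 = 2; r = 4.3 − 2 = 2.3
x=12: ŷ = -8 + 12 = 4; r = 4.9 − 4 = 0.9
x=20: ŷ = -8 + 20 = 12; r = 9.5 − 12 = -2.5
x=24: ŷ = -8 + 24 = 16; r = 17.4 − 16 = 1.4
Largest |r| is 2.5 at x = 20, residual -2.5.

x = 20, r = -2.5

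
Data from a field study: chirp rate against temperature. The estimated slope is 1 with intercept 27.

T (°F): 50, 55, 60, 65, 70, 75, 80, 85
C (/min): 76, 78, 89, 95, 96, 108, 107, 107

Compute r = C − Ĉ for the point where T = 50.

r = -1

Ĉ = 27 + 50 = 77
r = 76 − 77 = -1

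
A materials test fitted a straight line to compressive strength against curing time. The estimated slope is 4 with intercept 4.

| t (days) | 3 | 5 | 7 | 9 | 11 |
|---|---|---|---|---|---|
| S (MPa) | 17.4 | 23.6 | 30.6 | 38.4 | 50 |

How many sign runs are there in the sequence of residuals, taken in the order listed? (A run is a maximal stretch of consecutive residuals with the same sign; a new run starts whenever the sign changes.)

t=3: Ŝ = 4 + 4·3 = 16; r = 17.4 − 16 = 1.4
t=5: Ŝ = 4 + 4·5 = 24; r = 23.6 − 24 = -0.4
t=7: Ŝ = 4 + 4·7 = 32; r = 30.6 − 32 = -1.4
t=9: Ŝ = 4 + 4·9 = 40; r = 38.4 − 40 = -1.6
t=11: Ŝ = 4 + 4·11 = 48; r = 50 − 48 = 2
Signs: + − − − +
Runs: +×1, −×3, +×1 → 3

3 runs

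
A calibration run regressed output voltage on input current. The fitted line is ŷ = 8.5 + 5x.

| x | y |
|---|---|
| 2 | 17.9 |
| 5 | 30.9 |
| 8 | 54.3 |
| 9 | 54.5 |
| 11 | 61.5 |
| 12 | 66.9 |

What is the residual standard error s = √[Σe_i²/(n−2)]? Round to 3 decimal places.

s = 3.476

x=2: ŷ = 8.5 + 5·2 = 18.5; e = 17.9 − 18.5 = -0.6
x=5: ŷ = 8.5 + 5·5 = 33.5; e = 30.9 − 33.5 = -2.6
x=8: ŷ = 8.5 + 5·8 = 48.5; e = 54.3 − 48.5 = 5.8
x=9: ŷ = 8.5 + 5·9 = 53.5; e = 54.5 − 53.5 = 1
x=11: ŷ = 8.5 + 5·11 = 63.5; e = 61.5 − 63.5 = -2
x=12: ŷ = 8.5 + 5·12 = 68.5; e = 66.9 − 68.5 = -1.6
SSE = 0.36 + 6.76 + 33.64 + 1 + 4 + 2.56 = 48.32
s = √(48.32/4) = √12.08 ≈ 3.476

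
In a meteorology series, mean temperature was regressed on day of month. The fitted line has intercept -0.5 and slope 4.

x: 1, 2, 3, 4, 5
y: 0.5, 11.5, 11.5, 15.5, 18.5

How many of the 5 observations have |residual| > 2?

x=1: ŷ = -0.5 + 4·1 = 3.5; r = 0.5 − 3.5 = -3
x=2: ŷ = -0.5 + 4·2 = 7.5; r = 11.5 − 7.5 = 4
x=3: ŷ = -0.5 + 4·3 = 11.5; r = 11.5 − 11.5 = 0
x=4: ŷ = -0.5 + 4·4 = 15.5; r = 15.5 − 15.5 = 0
x=5: ŷ = -0.5 + 4·5 = 19.5; r = 18.5 − 19.5 = -1
|r| > 2: x=1 (|r|=3), x=2 (|r|=4) → 2

2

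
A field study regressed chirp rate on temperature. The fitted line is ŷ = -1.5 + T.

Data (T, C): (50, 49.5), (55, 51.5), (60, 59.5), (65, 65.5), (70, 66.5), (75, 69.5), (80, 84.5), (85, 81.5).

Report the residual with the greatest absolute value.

T=50: ŷ = -1.5 + 50 = 48.5; e = 49.5 − 48.5 = 1
T=55: ŷ = -1.5 + 55 = 53.5; e = 51.5 − 53.5 = -2
T=60: ŷ = -1.5 + 60 = 58.5; e = 59.5 − 58.5 = 1
T=65: ŷ = -1.5 + 65 = 63.5; e = 65.5 − 63.5 = 2
T=70: ŷ = -1.5 + 70 = 68.5; e = 66.5 − 68.5 = -2
T=75: ŷ = -1.5 + 75 = 73.5; e = 69.5 − 73.5 = -4
T=80: ŷ = -1.5 + 80 = 78.5; e = 84.5 − 78.5 = 6
T=85: ŷ = -1.5 + 85 = 83.5; e = 81.5 − 83.5 = -2
Largest |e| is 6 at T = 80, residual 6.

e = 6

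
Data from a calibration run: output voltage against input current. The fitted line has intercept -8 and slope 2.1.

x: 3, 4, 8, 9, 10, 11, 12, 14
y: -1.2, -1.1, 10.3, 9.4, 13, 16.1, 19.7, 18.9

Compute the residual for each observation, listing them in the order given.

x=3: ŷ = -8 + 2.1·3 = -1.7; e = -1.2 − (-1.7) = 0.5
x=4: ŷ = -8 + 2.1·4 = 0.4; e = -1.1 − 0.4 = -1.5
x=8: ŷ = -8 + 2.1·8 = 8.8; e = 10.3 − 8.8 = 1.5
x=9: ŷ = -8 + 2.1·9 = 10.9; e = 9.4 − 10.9 = -1.5
x=10: ŷ = -8 + 2.1·10 = 13; e = 13 − 13 = 0
x=11: ŷ = -8 + 2.1·11 = 15.1; e = 16.1 − 15.1 = 1
x=12: ŷ = -8 + 2.1·12 = 17.2; e = 19.7 − 17.2 = 2.5
x=14: ŷ = -8 + 2.1·14 = 21.4; e = 18.9 − 21.4 = -2.5

0.5, -1.5, 1.5, -1.5, 0, 1, 2.5, -2.5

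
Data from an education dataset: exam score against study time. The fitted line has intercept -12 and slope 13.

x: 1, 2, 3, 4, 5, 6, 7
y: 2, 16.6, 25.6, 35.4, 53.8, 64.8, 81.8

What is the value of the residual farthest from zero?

e = -4.6

x=1: ŷ = -12 + 13·1 = 1; e = 2 − 1 = 1
x=2: ŷ = -12 + 13·2 = 14; e = 16.6 − 14 = 2.6
x=3: ŷ = -12 + 13·3 = 27; e = 25.6 − 27 = -1.4
x=4: ŷ = -12 + 13·4 = 40; e = 35.4 − 40 = -4.6
x=5: ŷ = -12 + 13·5 = 53; e = 53.8 − 53 = 0.8
x=6: ŷ = -12 + 13·6 = 66; e = 64.8 − 66 = -1.2
x=7: ŷ = -12 + 13·7 = 79; e = 81.8 − 79 = 2.8
Largest |e| is 4.6 at x = 4, residual -4.6.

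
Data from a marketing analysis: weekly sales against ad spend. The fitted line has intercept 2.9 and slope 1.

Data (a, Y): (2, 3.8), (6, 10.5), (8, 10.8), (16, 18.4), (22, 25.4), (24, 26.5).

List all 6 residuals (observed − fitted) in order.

a=2: Ŷ = 2.9 + 2 = 4.9; r = 3.8 − 4.9 = -1.1
a=6: Ŷ = 2.9 + 6 = 8.9; r = 10.5 − 8.9 = 1.6
a=8: Ŷ = 2.9 + 8 = 10.9; r = 10.8 − 10.9 = -0.1
a=16: Ŷ = 2.9 + 16 = 18.9; r = 18.4 − 18.9 = -0.5
a=22: Ŷ = 2.9 + 22 = 24.9; r = 25.4 − 24.9 = 0.5
a=24: Ŷ = 2.9 + 24 = 26.9; r = 26.5 − 26.9 = -0.4

-1.1, 1.6, -0.1, -0.5, 0.5, -0.4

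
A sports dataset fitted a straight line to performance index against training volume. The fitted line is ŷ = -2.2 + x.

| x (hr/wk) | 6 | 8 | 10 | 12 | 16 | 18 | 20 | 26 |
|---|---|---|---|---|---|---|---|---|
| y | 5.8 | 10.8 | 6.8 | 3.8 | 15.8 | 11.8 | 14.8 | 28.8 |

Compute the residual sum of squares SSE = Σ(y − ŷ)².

SSE = 120

x=6: ŷ = -2.2 + 6 = 3.8; r = 5.8 − 3.8 = 2
x=8: ŷ = -2.2 + 8 = 5.8; r = 10.8 − 5.8 = 5
x=10: ŷ = -2.2 + 10 = 7.8; r = 6.8 − 7.8 = -1
x=12: ŷ = -2.2 + 12 = 9.8; r = 3.8 − 9.8 = -6
x=16: ŷ = -2.2 + 16 = 13.8; r = 15.8 − 13.8 = 2
x=18: ŷ = -2.2 + 18 = 15.8; r = 11.8 − 15.8 = -4
x=20: ŷ = -2.2 + 20 = 17.8; r = 14.8 − 17.8 = -3
x=26: ŷ = -2.2 + 26 = 23.8; r = 28.8 − 23.8 = 5
SSE = 4 + 25 + 1 + 36 + 4 + 16 + 9 + 25 = 120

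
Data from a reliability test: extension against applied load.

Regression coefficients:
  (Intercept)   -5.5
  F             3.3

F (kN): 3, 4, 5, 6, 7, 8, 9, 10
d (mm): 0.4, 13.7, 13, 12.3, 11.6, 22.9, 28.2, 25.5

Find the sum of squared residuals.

F=3: d̂ = -5.5 + 3.3·3 = 4.4; e = 0.4 − 4.4 = -4
F=4: d̂ = -5.5 + 3.3·4 = 7.7; e = 13.7 − 7.7 = 6
F=5: d̂ = -5.5 + 3.3·5 = 11; e = 13 − 11 = 2
F=6: d̂ = -5.5 + 3.3·6 = 14.3; e = 12.3 − 14.3 = -2
F=7: d̂ = -5.5 + 3.3·7 = 17.6; e = 11.6 − 17.6 = -6
F=8: d̂ = -5.5 + 3.3·8 = 20.9; e = 22.9 − 20.9 = 2
F=9: d̂ = -5.5 + 3.3·9 = 24.2; e = 28.2 − 24.2 = 4
F=10: d̂ = -5.5 + 3.3·10 = 27.5; e = 25.5 − 27.5 = -2
SSE = 16 + 36 + 4 + 4 + 36 + 4 + 16 + 4 = 120

SSE = 120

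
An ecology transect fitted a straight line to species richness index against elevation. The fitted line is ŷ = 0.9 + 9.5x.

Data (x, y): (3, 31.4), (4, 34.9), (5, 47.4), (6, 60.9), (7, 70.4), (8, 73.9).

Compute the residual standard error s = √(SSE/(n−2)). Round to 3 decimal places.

s = 3.464

x=3: ŷ = 0.9 + 9.5·3 = 29.4; e = 31.4 − 29.4 = 2
x=4: ŷ = 0.9 + 9.5·4 = 38.9; e = 34.9 − 38.9 = -4
x=5: ŷ = 0.9 + 9.5·5 = 48.4; e = 47.4 − 48.4 = -1
x=6: ŷ = 0.9 + 9.5·6 = 57.9; e = 60.9 − 57.9 = 3
x=7: ŷ = 0.9 + 9.5·7 = 67.4; e = 70.4 − 67.4 = 3
x=8: ŷ = 0.9 + 9.5·8 = 76.9; e = 73.9 − 76.9 = -3
SSE = 4 + 16 + 1 + 9 + 9 + 9 = 48
s = √(48/4) = √12 ≈ 3.464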